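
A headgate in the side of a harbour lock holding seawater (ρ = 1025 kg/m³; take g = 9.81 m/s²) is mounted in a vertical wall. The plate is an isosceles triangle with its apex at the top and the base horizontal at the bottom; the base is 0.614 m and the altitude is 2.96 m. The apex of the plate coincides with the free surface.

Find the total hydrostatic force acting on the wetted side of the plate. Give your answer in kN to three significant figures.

F ≈ 18.0 kN

γ = ρg = 1025 × 9.81 / 1000 = 10.05525 kN/m³.
With the apex up, the centroid sits 2h/3 = 2 × 2.96/3 = 1.97333 m below the apex, so the centroid depth is h_c = 1.97333 m.
A = ½ × 0.614 × 2.96 = 0.90872 m².
Resultant F = γ·h_c·A = 10.05525 × 1.97333 × 0.90872 = 18.0311 kN.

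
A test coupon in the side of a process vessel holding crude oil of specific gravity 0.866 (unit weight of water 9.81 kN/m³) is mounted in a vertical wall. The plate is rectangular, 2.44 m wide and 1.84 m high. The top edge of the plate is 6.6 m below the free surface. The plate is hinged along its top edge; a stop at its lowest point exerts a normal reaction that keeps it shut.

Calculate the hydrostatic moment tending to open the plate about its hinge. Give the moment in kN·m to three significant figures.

γ = 0.866 × 9.81 = 8.49546 kN/m³.
The centroid lies 1.84/2 = 0.92 m below the top edge, so the centroid depth is h_c = 6.6 + 0.92 = 7.52 m.
A = 2.44 × 1.84 = 4.4896 m².
Resultant F = γ·h_c·A = 8.49546 × 7.52 × 4.4896 = 286.822 kN.
I_c = b·h³/12 = 2.44 × 1.84³/12 = 1.26667 m⁴.
Centre of pressure: y_p = y_c + I_c/(y_c·A) = 7.52 + 1.26667/(7.52 × 4.4896) = 7.52 + 0.0375179 = 7.55752 m along the plane.
The resultant acts 0.92 + 0.0375179 = 0.957518 m (along the plate) below the hinge at the top edge, so the moment about the hinge is M = F × 0.957518 = 286.822 × 0.957518 = 274.637 kN·m.

M ≈ 275 kN·m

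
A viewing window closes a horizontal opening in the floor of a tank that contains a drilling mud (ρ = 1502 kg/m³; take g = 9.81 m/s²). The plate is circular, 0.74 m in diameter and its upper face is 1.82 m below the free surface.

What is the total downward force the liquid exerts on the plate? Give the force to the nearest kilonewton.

γ = ρg = 1502 × 9.81 / 1000 = 14.73462 kN/m³.
The plate is horizontal, so pressure is uniform at p = γ·h = 14.73462 × 1.82 = 26.817 kN/m².
A = π(0.37)² = 0.430084 m².
F = p·A = 26.817 × 0.430084 = 11.5336 kN.

F ≈ 12 kN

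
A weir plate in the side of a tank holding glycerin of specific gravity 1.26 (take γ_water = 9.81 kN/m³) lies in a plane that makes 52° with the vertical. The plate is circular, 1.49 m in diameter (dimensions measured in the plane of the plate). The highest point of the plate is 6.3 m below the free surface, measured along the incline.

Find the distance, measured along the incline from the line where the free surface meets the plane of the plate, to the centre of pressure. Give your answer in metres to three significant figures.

γ = 1.26 × 9.81 = 12.3606 kN/m³.
The plate makes 52° with the vertical, i.e. θ = 90° − 52° = 38° to the horizontal. Measuring y along the incline from the free-surface line, vertical depth h = y·sinθ with sinθ = 0.615661.
The centroid is at the centre, 0.745 m below the top of the plate, so y_c = 6.3 + 0.745 = 7.045 m and h_c = 7.045 × 0.615661 = 4.33733 m.
A = π(0.745)² = 1.74366 m².
Resultant F = γ·h_c·A = 12.3606 × 4.33733 × 1.74366 = 93.4811 kN.
I_c = πr⁴/4 = π × 0.745⁴/4 = 0.241944 m⁴.
Centre of pressure: y_p = y_c + I_c/(y_c·A) = 7.045 + 0.241944/(7.045 × 1.74366) = 7.045 + 0.0196957 = 7.0647 m along the plane.

y_p = 7.06 m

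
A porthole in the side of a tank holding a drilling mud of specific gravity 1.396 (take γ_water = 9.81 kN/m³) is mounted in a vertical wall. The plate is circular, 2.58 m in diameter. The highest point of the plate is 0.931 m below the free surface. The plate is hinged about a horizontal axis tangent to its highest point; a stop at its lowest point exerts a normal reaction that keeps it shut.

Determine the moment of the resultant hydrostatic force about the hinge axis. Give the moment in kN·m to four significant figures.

γ = 1.396 × 9.81 = 13.69476 kN/m³.
The centroid is at the centre, 1.29 m below the top of the plate, so the centroid depth is h_c = 0.931 + 1.29 = 2.221 m.
A = π(1.29)² = 5.22792 m².
Resultant F = γ·h_c·A = 13.69476 × 2.221 × 5.22792 = 159.013 kN.
I_c = πr⁴/4 = π × 1.29⁴/4 = 2.17495 m⁴.
Centre of pressure: y_p = y_c + I_c/(y_c·A) = 2.221 + 2.17495/(2.221 × 5.22792) = 2.221 + 0.187315 = 2.40831 m along the plane.
The resultant acts 1.29 + 0.187315 = 1.47731 m (along the plate) below the hinge at the top edge, so the moment about the hinge is M = F × 1.47731 = 159.013 × 1.47731 = 234.911 kN·m.

M ≈ 234.9 kN·m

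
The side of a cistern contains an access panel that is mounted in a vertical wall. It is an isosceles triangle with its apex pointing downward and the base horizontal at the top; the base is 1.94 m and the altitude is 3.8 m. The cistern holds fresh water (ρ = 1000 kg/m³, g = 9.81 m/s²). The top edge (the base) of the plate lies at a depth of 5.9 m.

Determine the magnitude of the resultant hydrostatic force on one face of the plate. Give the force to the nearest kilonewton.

γ = ρg = 1000 × 9.81 = 9810 N/m³ = 9.81 kN/m³.
With the apex down, the centroid sits h/3 = 3.8/3 = 1.26667 m below the base (the top edge), so the centroid depth is h_c = 5.9 + 1.26667 = 7.16667 m.
A = ½ × 1.94 × 3.8 = 3.686 m².
Resultant F = γ·h_c·A = 9.81 × 7.16667 × 3.686 = 259.144 kN.

F ≈ 259 kN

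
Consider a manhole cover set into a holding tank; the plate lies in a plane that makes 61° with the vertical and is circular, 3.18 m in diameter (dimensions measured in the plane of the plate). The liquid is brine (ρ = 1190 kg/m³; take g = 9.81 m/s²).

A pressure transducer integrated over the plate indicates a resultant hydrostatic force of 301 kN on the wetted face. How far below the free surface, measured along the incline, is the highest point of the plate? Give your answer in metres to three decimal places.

y_top ≈ 5.106 m

γ = ρg = 1190 × 9.81 / 1000 = 11.6739 kN/m³.
A = π(1.59)² = 7.94226 m².
From F = γ·h_c·A, the centroid depth is h_c = 301/(11.6739 × 7.94226) = 3.24643 m.
The plate makes 61° with the vertical, i.e. θ = 90° − 61° = 29° to the horizontal. Measuring y along the incline from the free-surface line, vertical depth h = y·sinθ with sinθ = 0.484810.
Along the incline, y_c = h_c/sinθ = 3.24643/0.484810 = 6.69629 m.
The centroid is at the centre, 1.59 m below the top of the plate, so the highest point sits at y_top = 6.69629 − 1.59 = 5.10629 m along the incline.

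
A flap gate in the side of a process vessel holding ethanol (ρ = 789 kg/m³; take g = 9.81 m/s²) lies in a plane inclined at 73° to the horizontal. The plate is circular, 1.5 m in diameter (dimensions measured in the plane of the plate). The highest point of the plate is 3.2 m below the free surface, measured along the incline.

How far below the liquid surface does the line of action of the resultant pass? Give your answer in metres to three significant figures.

γ = ρg = 789 × 9.81 / 1000 = 7.74009 kN/m³.
Let θ = 73° be the plate's angle to the horizontal; measure y along the incline from where the plane meets the free surface. Vertical depth h = y·sinθ with sinθ = 0.956305.
The centroid is at the centre, 0.75 m below the top of the plate, so y_c = 3.2 + 0.75 = 3.95 m and h_c = 3.95 × 0.956305 = 3.7774 m.
A = π(0.75)² = 1.76715 m².
Resultant F = γ·h_c·A = 7.74009 × 3.7774 × 1.76715 = 51.6669 kN.
I_c = πr⁴/4 = π × 0.75⁴/4 = 0.248505 m⁴.
Centre of pressure: y_p = y_c + I_c/(y_c·A) = 3.95 + 0.248505/(3.95 × 1.76715) = 3.95 + 0.0356012 = 3.9856 m along the plane.
Vertically, h_p = y_p·sinθ = 3.9856 × 0.956305 = 3.81145 m.

h_p = 3.81 m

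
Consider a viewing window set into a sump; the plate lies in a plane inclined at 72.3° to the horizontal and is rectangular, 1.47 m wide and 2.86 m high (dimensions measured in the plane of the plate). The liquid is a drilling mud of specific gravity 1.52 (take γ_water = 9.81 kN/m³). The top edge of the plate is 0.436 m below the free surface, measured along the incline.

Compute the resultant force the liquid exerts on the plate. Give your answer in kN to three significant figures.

γ = 1.52 × 9.81 = 14.9112 kN/m³.
Let θ = 72.3° be the plate's angle to the horizontal; measure y along the incline from where the plane meets the free surface. Vertical depth h = y·sinθ with sinθ = 0.952661.
The centroid lies 2.86/2 = 1.43 m below the top edge, so y_c = 0.436 + 1.43 = 1.866 m and h_c = 1.866 × 0.952661 = 1.77767 m.
A = 1.47 × 2.86 = 4.2042 m².
Resultant F = γ·h_c·A = 14.9112 × 1.77767 × 4.2042 = 111.442 kN.

F ≈ 111 kN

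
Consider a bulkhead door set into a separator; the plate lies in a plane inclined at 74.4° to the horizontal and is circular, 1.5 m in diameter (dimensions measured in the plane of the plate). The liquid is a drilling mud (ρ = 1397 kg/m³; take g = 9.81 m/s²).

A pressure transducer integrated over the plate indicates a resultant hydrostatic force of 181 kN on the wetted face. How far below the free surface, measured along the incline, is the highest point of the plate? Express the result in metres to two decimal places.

γ = ρg = 1397 × 9.81 / 1000 = 13.70457 kN/m³.
A = π(0.75)² = 1.76715 m².
From F = γ·h_c·A, the centroid depth is h_c = 181/(13.70457 × 1.76715) = 7.47377 m.
Let θ = 74.4° be the plate's angle to the horizontal; measure y along the incline from where the plane meets the free surface. Vertical depth h = y·sinθ with sinθ = 0.963163.
Along the incline, y_c = h_c/sinθ = 7.47377/0.963163 = 7.75961 m.
The centroid is at the centre, 0.75 m below the top of the plate, so the highest point sits at y_top = 7.75961 − 0.75 = 7.00961 m along the incline.

y_top ≈ 7.01 m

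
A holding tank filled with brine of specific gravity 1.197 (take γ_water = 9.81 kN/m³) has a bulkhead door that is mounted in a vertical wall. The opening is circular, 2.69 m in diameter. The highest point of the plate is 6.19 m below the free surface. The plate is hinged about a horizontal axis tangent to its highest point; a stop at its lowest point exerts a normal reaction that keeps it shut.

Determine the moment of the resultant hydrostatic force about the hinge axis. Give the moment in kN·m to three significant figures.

M ≈ 707 kN·m

γ = 1.197 × 9.81 = 11.74257 kN/m³.
The centroid is at the centre, 1.345 m below the top of the plate, so the centroid depth is h_c = 6.19 + 1.345 = 7.535 m.
A = π(1.345)² = 5.68322 m².
Resultant F = γ·h_c·A = 11.74257 × 7.535 × 5.68322 = 502.853 kN.
I_c = πr⁴/4 = π × 1.345⁴/4 = 2.57027 m⁴.
Centre of pressure: y_p = y_c + I_c/(y_c·A) = 7.535 + 2.57027/(7.535 × 5.68322) = 7.535 + 0.0600207 = 7.59502 m along the plane.
The resultant acts 1.345 + 0.0600207 = 1.40502 m (along the plate) below the hinge at the top edge, so the moment about the hinge is M = F × 1.40502 = 502.853 × 1.40502 = 706.519 kN·m.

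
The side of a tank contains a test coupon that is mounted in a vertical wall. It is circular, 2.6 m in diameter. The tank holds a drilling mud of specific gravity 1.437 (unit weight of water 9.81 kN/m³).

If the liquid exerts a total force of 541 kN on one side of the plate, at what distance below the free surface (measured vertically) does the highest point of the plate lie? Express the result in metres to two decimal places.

d_top ≈ 5.93 m

γ = 1.437 × 9.81 = 14.09697 kN/m³.
A = π(1.3)² = 5.30929 m².
From F = γ·h_c·A, the centroid depth is h_c = 541/(14.09697 × 5.30929) = 7.22828 m.
The centroid is at the centre, 1.3 m below the top of the plate, so the highest point sits at h_top = 7.22828 − 1.3 = 5.92828 m below the surface.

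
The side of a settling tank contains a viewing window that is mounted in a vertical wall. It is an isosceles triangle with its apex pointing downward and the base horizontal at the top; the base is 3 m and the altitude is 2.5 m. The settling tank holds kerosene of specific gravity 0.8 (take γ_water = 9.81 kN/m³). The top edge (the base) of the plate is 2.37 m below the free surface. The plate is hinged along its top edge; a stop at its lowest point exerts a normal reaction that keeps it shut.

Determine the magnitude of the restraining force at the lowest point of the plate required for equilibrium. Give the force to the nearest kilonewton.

γ = 0.8 × 9.81 = 7.848 kN/m³.
With the apex down, the centroid sits h/3 = 2.5/3 = 0.833333 m below the base (the top edge), so the centroid depth is h_c = 2.37 + 0.833333 = 3.20333 m.
A = ½ × 3 × 2.5 = 3.75 m².
Resultant F = γ·h_c·A = 7.848 × 3.20333 × 3.75 = 94.274 kN.
I_c = b·h³/36 = 3 × 2.5³/36 = 1.30208 m⁴.
Centre of pressure: y_p = y_c + I_c/(y_c·A) = 3.20333 + 1.30208/(3.20333 × 3.75) = 3.20333 + 0.108394 = 3.31172 m along the plane.
The resultant acts 0.833333 + 0.108394 = 0.941727 m (along the plate) below the hinge at the top edge, so the moment about the hinge is M = F × 0.941727 = 94.274 × 0.941727 = 88.7804 kN·m.
A normal force at the bottom, 2.5 m from the hinge, must supply this moment: P = 88.7804/2.5 = 35.5122 kN.

P ≈ 36 kN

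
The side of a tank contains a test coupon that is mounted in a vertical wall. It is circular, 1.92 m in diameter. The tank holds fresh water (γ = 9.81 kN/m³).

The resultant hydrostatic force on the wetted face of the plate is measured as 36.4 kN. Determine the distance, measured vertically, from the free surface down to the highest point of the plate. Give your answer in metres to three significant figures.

d_top ≈ 0.322 m

γ = 9.81 kN/m³.
A = π(0.96)² = 2.89529 m².
From F = γ·h_c·A, the centroid depth is h_c = 36.4/(9.81 × 2.89529) = 1.28156 m.
The centroid is at the centre, 0.96 m below the top of the plate, so the highest point sits at h_top = 1.28156 − 0.96 = 0.32156 m below the surface.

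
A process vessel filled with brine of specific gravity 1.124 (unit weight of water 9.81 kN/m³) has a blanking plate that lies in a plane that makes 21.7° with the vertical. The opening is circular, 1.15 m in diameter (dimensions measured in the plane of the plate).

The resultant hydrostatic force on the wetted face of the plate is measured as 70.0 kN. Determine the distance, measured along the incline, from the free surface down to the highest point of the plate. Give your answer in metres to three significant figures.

γ = 1.124 × 9.81 = 11.02644 kN/m³.
A = π(0.575)² = 1.03869 m².
From F = γ·h_c·A, the centroid depth is h_c = 70.0/(11.02644 × 1.03869) = 6.11191 m.
The plate makes 21.7° with the vertical, i.e. θ = 90° − 21.7° = 68.3° to the horizontal. Measuring y along the incline from the free-surface line, vertical depth h = y·sinθ with sinθ = 0.929133.
Along the incline, y_c = h_c/sinθ = 6.11191/0.929133 = 6.57808 m.
The centroid is at the centre, 0.575 m below the top of the plate, so the highest point sits at y_top = 6.57808 − 0.575 = 6.00308 m along the incline.

y_top ≈ 6.00 m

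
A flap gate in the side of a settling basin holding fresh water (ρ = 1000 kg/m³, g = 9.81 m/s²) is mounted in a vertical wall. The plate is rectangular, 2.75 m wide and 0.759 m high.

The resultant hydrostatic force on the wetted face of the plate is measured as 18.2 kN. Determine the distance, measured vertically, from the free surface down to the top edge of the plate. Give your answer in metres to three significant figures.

d_top ≈ 0.509 m

γ = ρg = 1000 × 9.81 = 9810 N/m³ = 9.81 kN/m³.
A = 2.75 × 0.759 = 2.08725 m².
From F = γ·h_c·A, the centroid depth is h_c = 18.2/(9.81 × 2.08725) = 0.888849 m.
The centroid lies 0.759/2 = 0.3795 m below the top edge, so the top edge sits at h_top = 0.888849 − 0.3795 = 0.509349 m below the surface.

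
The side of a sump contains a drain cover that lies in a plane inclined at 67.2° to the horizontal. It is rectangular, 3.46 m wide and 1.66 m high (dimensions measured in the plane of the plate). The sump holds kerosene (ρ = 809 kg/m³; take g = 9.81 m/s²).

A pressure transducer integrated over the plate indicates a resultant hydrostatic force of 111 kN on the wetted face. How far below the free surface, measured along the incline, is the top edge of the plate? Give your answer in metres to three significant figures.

γ = ρg = 809 × 9.81 / 1000 = 7.93629 kN/m³.
A = 3.46 × 1.66 = 5.7436 m².
From F = γ·h_c·A, the centroid depth is h_c = 111/(7.93629 × 5.7436) = 2.43513 m.
Let θ = 67.2° be the plate's angle to the horizontal; measure y along the incline from where the plane meets the free surface. Vertical depth h = y·sinθ with sinθ = 0.921863.
Along the incline, y_c = h_c/sinθ = 2.43513/0.921863 = 2.64153 m.
The centroid lies 1.66/2 = 0.83 m below the top edge, so the top edge sits at y_top = 2.64153 − 0.83 = 1.81153 m along the incline.

y_top ≈ 1.81 m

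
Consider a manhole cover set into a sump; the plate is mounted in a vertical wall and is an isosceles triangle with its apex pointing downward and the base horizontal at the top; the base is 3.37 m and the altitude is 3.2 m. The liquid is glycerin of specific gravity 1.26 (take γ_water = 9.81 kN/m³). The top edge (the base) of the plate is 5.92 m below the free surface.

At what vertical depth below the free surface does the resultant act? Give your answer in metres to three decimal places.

γ = 1.26 × 9.81 = 12.3606 kN/m³.
With the apex down, the centroid sits h/3 = 3.2/3 = 1.06667 m below the base (the top edge), so the centroid depth is h_c = 5.92 + 1.06667 = 6.98667 m.
A = ½ × 3.37 × 3.2 = 5.392 m².
Resultant F = γ·h_c·A = 12.3606 × 6.98667 × 5.392 = 465.65 kN.
I_c = b·h³/36 = 3.37 × 3.2³/36 = 3.06745 m⁴.
Centre of pressure: y_p = y_c + I_c/(y_c·A) = 6.98667 + 3.06745/(6.98667 × 5.392) = 6.98667 + 0.0814249 = 7.06809 m along the plane.

h_p = 7.068 m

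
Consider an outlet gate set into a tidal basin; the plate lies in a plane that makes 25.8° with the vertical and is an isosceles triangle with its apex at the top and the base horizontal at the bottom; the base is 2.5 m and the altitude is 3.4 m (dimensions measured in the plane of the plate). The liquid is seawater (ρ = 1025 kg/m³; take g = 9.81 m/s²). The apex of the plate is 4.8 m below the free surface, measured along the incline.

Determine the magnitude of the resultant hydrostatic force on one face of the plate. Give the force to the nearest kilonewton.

F ≈ 272 kN

γ = ρg = 1025 × 9.81 / 1000 = 10.05525 kN/m³.
The plate makes 25.8° with the vertical, i.e. θ = 90° − 25.8° = 64.2° to the horizontal. Measuring y along the incline from the free-surface line, vertical depth h = y·sinθ with sinθ = 0.900319.
With the apex up, the centroid sits 2h/3 = 2 × 3.4/3 = 2.26667 m below the apex, so y_c = 4.8 + 2.26667 = 7.06667 m and h_c = 7.06667 × 0.900319 = 6.36226 m.
A = ½ × 2.5 × 3.4 = 4.25 m².
Resultant F = γ·h_c·A = 10.05525 × 6.36226 × 4.25 = 271.89 kN.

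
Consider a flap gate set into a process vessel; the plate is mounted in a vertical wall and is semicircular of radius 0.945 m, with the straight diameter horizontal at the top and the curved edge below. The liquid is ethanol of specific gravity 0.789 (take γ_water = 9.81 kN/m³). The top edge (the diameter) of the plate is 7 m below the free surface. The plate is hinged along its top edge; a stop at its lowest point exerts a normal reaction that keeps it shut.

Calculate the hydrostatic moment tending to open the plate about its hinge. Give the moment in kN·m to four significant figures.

M ≈ 32.91 kN·m

γ = 0.789 × 9.81 = 7.74009 kN/m³.
The centroid of a semicircle lies 4r/(3π) = 0.40107 m from the diameter, here below the top edge, so the centroid depth is h_c = 7 + 0.40107 = 7.40107 m.
A = πr²/2 = π × 0.945²/2 = 1.40276 m².
Resultant F = γ·h_c·A = 7.74009 × 7.40107 × 1.40276 = 80.357 kN.
I_c = (π/8 − 8/(9π))·r⁴ = 0.109757 × 0.945⁴ = 0.0875305 m⁴.
Centre of pressure: y_p = y_c + I_c/(y_c·A) = 7.40107 + 0.0875305/(7.40107 × 1.40276) = 7.40107 + 0.00843105 = 7.4095 m along the plane.
The resultant acts 0.40107 + 0.00843105 = 0.409501 m (along the plate) below the hinge at the top edge, so the moment about the hinge is M = F × 0.409501 = 80.357 × 0.409501 = 32.9063 kN·m.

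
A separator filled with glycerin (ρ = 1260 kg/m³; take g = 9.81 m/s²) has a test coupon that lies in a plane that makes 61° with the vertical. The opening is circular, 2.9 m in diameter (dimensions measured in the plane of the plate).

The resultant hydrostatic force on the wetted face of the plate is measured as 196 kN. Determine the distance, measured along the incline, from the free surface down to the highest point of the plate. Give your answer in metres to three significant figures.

y_top ≈ 3.50 m

γ = ρg = 1260 × 9.81 / 1000 = 12.3606 kN/m³.
A = π(1.45)² = 6.6052 m².
From F = γ·h_c·A, the centroid depth is h_c = 196/(12.3606 × 6.6052) = 2.40066 m.
The plate makes 61° with the vertical, i.e. θ = 90° − 61° = 29° to the horizontal. Measuring y along the incline from the free-surface line, vertical depth h = y·sinθ with sinθ = 0.484810.
Along the incline, y_c = h_c/sinθ = 2.40066/0.484810 = 4.95175 m.
The centroid is at the centre, 1.45 m below the top of the plate, so the highest point sits at y_top = 4.95175 − 1.45 = 3.50175 m along the incline.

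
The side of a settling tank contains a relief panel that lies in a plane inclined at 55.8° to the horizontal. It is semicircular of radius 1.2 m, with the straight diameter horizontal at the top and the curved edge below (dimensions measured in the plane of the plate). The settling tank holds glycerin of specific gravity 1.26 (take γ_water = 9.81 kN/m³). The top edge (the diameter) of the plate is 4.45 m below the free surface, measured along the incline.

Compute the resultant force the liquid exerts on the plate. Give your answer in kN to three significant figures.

F ≈ 115 kN

γ = 1.26 × 9.81 = 12.3606 kN/m³.
Let θ = 55.8° be the plate's angle to the horizontal; measure y along the incline from where the plane meets the free surface. Vertical depth h = y·sinθ with sinθ = 0.827081.
The centroid of a semicircle lies 4r/(3π) = 0.509296 m from the diameter, here below the top edge, so y_c = 4.45 + 0.509296 = 4.9593 m and h_c = 4.9593 × 0.827081 = 4.10174 m.
A = πr²/2 = π × 1.2²/2 = 2.26195 m².
Resultant F = γ·h_c·A = 12.3606 × 4.10174 × 2.26195 = 114.681 kN.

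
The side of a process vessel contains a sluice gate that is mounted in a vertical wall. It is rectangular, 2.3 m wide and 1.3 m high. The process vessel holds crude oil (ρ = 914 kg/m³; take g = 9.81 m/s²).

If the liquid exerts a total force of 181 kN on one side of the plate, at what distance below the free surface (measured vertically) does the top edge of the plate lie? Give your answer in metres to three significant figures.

d_top ≈ 6.10 m

γ = ρg = 914 × 9.81 / 1000 = 8.96634 kN/m³.
A = 2.3 × 1.3 = 2.99 m².
From F = γ·h_c·A, the centroid depth is h_c = 181/(8.96634 × 2.99) = 6.75137 m.
The centroid lies 1.3/2 = 0.65 m below the top edge, so the top edge sits at h_top = 6.75137 − 0.65 = 6.10137 m below the surface.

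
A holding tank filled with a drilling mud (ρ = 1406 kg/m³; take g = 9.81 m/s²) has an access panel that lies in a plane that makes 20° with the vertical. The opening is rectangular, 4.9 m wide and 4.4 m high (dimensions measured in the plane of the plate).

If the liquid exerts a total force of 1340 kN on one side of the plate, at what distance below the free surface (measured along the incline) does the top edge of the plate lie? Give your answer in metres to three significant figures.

y_top ≈ 2.60 m

γ = ρg = 1406 × 9.81 / 1000 = 13.79286 kN/m³.
A = 4.9 × 4.4 = 21.56 m².
From F = γ·h_c·A, the centroid depth is h_c = 1340/(13.79286 × 21.56) = 4.50611 m.
The plate makes 20° with the vertical, i.e. θ = 90° − 20° = 70° to the horizontal. Measuring y along the incline from the free-surface line, vertical depth h = y·sinθ with sinθ = 0.939693.
Along the incline, y_c = h_c/sinθ = 4.50611/0.939693 = 4.7953 m.
The centroid lies 4.4/2 = 2.2 m below the top edge, so the top edge sits at y_top = 4.7953 − 2.2 = 2.5953 m along the incline.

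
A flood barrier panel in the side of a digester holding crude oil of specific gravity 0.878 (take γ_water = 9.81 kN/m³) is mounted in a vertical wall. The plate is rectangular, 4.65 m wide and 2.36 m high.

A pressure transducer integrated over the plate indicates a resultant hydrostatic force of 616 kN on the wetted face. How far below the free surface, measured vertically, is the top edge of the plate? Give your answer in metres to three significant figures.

γ = 0.878 × 9.81 = 8.61318 kN/m³.
A = 4.65 × 2.36 = 10.974 m².
From F = γ·h_c·A, the centroid depth is h_c = 616/(8.61318 × 10.974) = 6.51707 m.
The centroid lies 2.36/2 = 1.18 m below the top edge, so the top edge sits at h_top = 6.51707 − 1.18 = 5.33707 m below the surface.

d_top ≈ 5.34 m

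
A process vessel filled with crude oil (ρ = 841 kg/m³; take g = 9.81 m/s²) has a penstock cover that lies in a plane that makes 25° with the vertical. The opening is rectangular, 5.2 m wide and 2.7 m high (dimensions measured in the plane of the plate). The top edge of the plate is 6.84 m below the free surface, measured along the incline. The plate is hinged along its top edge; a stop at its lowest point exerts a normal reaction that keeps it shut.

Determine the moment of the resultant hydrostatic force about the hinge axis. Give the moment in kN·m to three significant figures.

M ≈ 1220 kN·m

γ = ρg = 841 × 9.81 / 1000 = 8.25021 kN/m³.
The plate makes 25° with the vertical, i.e. θ = 90° − 25° = 65° to the horizontal. Measuring y along the incline from the free-surface line, vertical depth h = y·sinθ with sinθ = 0.906308.
The centroid lies 2.7/2 = 1.35 m below the top edge, so y_c = 6.84 + 1.35 = 8.19 m and h_c = 8.19 × 0.906308 = 7.42266 m.
A = 5.2 × 2.7 = 14.04 m².
Resultant F = γ·h_c·A = 8.25021 × 7.42266 × 14.04 = 859.789 kN.
I_c = b·h³/12 = 5.2 × 2.7³/12 = 8.5293 m⁴.
Centre of pressure: y_p = y_c + I_c/(y_c·A) = 8.19 + 8.5293/(8.19 × 14.04) = 8.19 + 0.0741758 = 8.26418 m along the plane.
The resultant acts 1.35 + 0.0741758 = 1.42418 m (along the plate) below the hinge at the top edge, so the moment about the hinge is M = F × 1.42418 = 859.789 × 1.42418 = 1224.49 kN·m.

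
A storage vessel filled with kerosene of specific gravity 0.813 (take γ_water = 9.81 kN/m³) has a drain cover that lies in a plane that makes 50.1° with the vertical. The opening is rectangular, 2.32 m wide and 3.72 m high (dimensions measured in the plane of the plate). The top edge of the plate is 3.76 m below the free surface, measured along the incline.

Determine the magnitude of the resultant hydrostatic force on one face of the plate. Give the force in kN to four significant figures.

F ≈ 248.1 kN

γ = 0.813 × 9.81 = 7.97553 kN/m³.
The plate makes 50.1° with the vertical, i.e. θ = 90° − 50.1° = 39.9° to the horizontal. Measuring y along the incline from the free-surface line, vertical depth h = y·sinθ with sinθ = 0.641450.
The centroid lies 3.72/2 = 1.86 m below the top edge, so y_c = 3.76 + 1.86 = 5.62 m and h_c = 5.62 × 0.641450 = 3.60495 m.
A = 2.32 × 3.72 = 8.6304 m².
Resultant F = γ·h_c·A = 7.97553 × 3.60495 × 8.6304 = 248.136 kN.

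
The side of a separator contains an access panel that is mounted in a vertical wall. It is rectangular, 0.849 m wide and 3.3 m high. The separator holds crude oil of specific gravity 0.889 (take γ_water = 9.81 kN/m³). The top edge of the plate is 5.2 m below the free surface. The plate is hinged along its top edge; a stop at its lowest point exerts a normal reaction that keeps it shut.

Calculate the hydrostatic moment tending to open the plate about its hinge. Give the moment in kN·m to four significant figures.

γ = 0.889 × 9.81 = 8.72109 kN/m³.
The centroid lies 3.3/2 = 1.65 m below the top edge, so the centroid depth is h_c = 5.2 + 1.65 = 6.85 m.
A = 0.849 × 3.3 = 2.8017 m².
Resultant F = γ·h_c·A = 8.72109 × 6.85 × 2.8017 = 167.372 kN.
I_c = b·h³/12 = 0.849 × 3.3³/12 = 2.54254 m⁴.
Centre of pressure: y_p = y_c + I_c/(y_c·A) = 6.85 + 2.54254/(6.85 × 2.8017) = 6.85 + 0.132482 = 6.98248 m along the plane.
The resultant acts 1.65 + 0.132482 = 1.78248 m (along the plate) below the hinge at the top edge, so the moment about the hinge is M = F × 1.78248 = 167.372 × 1.78248 = 298.337 kN·m.

M ≈ 298.3 kN·m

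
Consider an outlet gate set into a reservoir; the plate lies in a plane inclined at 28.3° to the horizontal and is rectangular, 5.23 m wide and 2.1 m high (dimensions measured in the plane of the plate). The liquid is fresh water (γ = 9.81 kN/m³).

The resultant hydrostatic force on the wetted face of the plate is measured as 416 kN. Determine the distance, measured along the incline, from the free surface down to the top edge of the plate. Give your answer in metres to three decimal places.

γ = 9.81 kN/m³.
A = 5.23 × 2.1 = 10.983 m².
From F = γ·h_c·A, the centroid depth is h_c = 416/(9.81 × 10.983) = 3.86103 m.
Let θ = 28.3° be the plate's angle to the horizontal; measure y along the incline from where the plane meets the free surface. Vertical depth h = y·sinθ with sinθ = 0.474088.
Along the incline, y_c = h_c/sinθ = 3.86103/0.474088 = 8.14412 m.
The centroid lies 2.1/2 = 1.05 m below the top edge, so the top edge sits at y_top = 8.14412 − 1.05 = 7.09412 m along the incline.

y_top ≈ 7.094 m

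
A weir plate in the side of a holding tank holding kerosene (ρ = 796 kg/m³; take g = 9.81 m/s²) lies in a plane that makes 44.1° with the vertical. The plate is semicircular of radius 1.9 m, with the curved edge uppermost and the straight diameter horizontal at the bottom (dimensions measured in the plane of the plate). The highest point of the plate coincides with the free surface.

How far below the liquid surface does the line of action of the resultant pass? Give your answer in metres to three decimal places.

h_p = 0.951 m

γ = ρg = 796 × 9.81 / 1000 = 7.80876 kN/m³.
The plate makes 44.1° with the vertical, i.e. θ = 90° − 44.1° = 45.9° to the horizontal. Measuring y along the incline from the free-surface line, vertical depth h = y·sinθ with sinθ = 0.718126.
The centroid lies 4r/(3π) = 0.806385 m above the diameter, so r − 4r/(3π) = 1.9 − 0.806385 = 1.09361 m below the topmost point, so y_c = 1.09361 m and h_c = 1.09361 × 0.718126 = 0.78535 m.
A = πr²/2 = π × 1.9²/2 = 5.67057 m².
Resultant F = γ·h_c·A = 7.80876 × 0.78535 × 5.67057 = 34.7754 kN.
I_c = (π/8 − 8/(9π))·r⁴ = 0.109757 × 1.9⁴ = 1.43036 m⁴.
Centre of pressure: y_p = y_c + I_c/(y_c·A) = 1.09361 + 1.43036/(1.09361 × 5.67057) = 1.09361 + 0.230651 = 1.32426 m along the plane.
Vertically, h_p = y_p·sinθ = 1.32426 × 0.718126 = 0.950986 m.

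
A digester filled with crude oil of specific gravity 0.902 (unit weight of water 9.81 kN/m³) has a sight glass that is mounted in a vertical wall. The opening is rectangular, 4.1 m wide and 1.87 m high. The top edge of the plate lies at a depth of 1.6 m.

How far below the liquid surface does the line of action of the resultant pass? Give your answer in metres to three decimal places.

γ = 0.902 × 9.81 = 8.84862 kN/m³.
The centroid lies 1.87/2 = 0.935 m below the top edge, so the centroid depth is h_c = 1.6 + 0.935 = 2.535 m.
A = 4.1 × 1.87 = 7.667 m².
Resultant F = γ·h_c·A = 8.84862 × 2.535 × 7.667 = 171.98 kN.
I_c = b·h³/12 = 4.1 × 1.87³/12 = 2.23423 m⁴.
Centre of pressure: y_p = y_c + I_c/(y_c·A) = 2.535 + 2.23423/(2.535 × 7.667) = 2.535 + 0.114954 = 2.64995 m along the plane.

h_p = 2.650 m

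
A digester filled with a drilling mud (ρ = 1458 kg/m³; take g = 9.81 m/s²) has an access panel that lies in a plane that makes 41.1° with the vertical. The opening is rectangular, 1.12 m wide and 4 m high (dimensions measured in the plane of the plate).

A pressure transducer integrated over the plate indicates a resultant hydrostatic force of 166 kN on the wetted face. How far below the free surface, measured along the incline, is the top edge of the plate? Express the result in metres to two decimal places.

y_top ≈ 1.44 m

γ = ρg = 1458 × 9.81 / 1000 = 14.30298 kN/m³.
A = 1.12 × 4 = 4.48 m².
From F = γ·h_c·A, the centroid depth is h_c = 166/(14.30298 × 4.48) = 2.59062 m.
The plate makes 41.1° with the vertical, i.e. θ = 90° − 41.1° = 48.9° to the horizontal. Measuring y along the incline from the free-surface line, vertical depth h = y·sinθ with sinθ = 0.753563.
Along the incline, y_c = h_c/sinθ = 2.59062/0.753563 = 3.43783 m.
The centroid lies 4/2 = 2 m below the top edge, so the top edge sits at y_top = 3.43783 − 2 = 1.43783 m along the incline.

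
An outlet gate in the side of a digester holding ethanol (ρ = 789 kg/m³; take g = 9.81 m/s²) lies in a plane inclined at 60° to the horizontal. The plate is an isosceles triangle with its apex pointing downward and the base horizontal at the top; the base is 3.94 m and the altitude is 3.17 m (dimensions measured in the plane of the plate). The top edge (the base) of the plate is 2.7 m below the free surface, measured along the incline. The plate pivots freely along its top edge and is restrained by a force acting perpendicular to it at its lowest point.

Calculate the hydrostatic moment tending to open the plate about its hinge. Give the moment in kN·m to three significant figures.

γ = ρg = 789 × 9.81 / 1000 = 7.74009 kN/m³.
Let θ = 60° be the plate's angle to the horizontal; measure y along the incline from where the plane meets the free surface. Vertical depth h = y·sinθ with sinθ = 0.866025.
With the apex down, the centroid sits h/3 = 3.17/3 = 1.05667 m below the base (the top edge), so y_c = 2.7 + 1.05667 = 3.75667 m and h_c = 3.75667 × 0.866025 = 3.25337 m.
A = ½ × 3.94 × 3.17 = 6.2449 m².
Resultant F = γ·h_c·A = 7.74009 × 3.25337 × 6.2449 = 157.255 kN.
I_c = b·h³/36 = 3.94 × 3.17³/36 = 3.48635 m⁴.
Centre of pressure: y_p = y_c + I_c/(y_c·A) = 3.75667 + 3.48635/(3.75667 × 6.2449) = 3.75667 + 0.148608 = 3.90528 m along the plane.
The resultant acts 1.05667 + 0.148608 = 1.20528 m (along the plate) below the hinge at the top edge, so the moment about the hinge is M = F × 1.20528 = 157.255 × 1.20528 = 189.536 kN·m.

M ≈ 190 kN·m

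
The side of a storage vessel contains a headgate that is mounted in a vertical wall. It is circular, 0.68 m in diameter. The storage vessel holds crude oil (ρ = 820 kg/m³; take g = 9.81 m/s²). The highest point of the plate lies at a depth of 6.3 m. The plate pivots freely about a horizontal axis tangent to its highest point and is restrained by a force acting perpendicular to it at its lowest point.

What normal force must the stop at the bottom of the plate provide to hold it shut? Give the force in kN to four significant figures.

γ = ρg = 820 × 9.81 / 1000 = 8.0442 kN/m³.
The centroid is at the centre, 0.34 m below the top of the plate, so the centroid depth is h_c = 6.3 + 0.34 = 6.64 m.
A = π(0.34)² = 0.363168 m².
Resultant F = γ·h_c·A = 8.0442 × 6.64 × 0.363168 = 19.3981 kN.
I_c = πr⁴/4 = π × 0.34⁴/4 = 0.0104956 m⁴.
Centre of pressure: y_p = y_c + I_c/(y_c·A) = 6.64 + 0.0104956/(6.64 × 0.363168) = 6.64 + 0.00435243 = 6.64435 m along the plane.
The resultant acts 0.34 + 0.00435243 = 0.344352 m (along the plate) below the hinge at the top edge, so the moment about the hinge is M = F × 0.344352 = 19.3981 × 0.344352 = 6.67977 kN·m.
A normal force at the bottom, 0.68 m from the hinge, must supply this moment: P = 6.67977/0.68 = 9.82319 kN.

P ≈ 9.823 kN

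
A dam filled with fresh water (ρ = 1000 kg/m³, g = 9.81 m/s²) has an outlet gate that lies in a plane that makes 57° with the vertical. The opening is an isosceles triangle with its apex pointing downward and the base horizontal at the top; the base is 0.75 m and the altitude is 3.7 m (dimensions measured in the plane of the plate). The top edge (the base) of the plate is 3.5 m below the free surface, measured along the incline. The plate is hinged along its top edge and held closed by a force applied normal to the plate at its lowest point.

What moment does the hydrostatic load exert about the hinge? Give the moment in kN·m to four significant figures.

γ = ρg = 1000 × 9.81 = 9810 N/m³ = 9.81 kN/m³.
The plate makes 57° with the vertical, i.e. θ = 90° − 57° = 33° to the horizontal. Measuring y along the incline from the free-surface line, vertical depth h = y·sinθ with sinθ = 0.544639.
With the apex down, the centroid sits h/3 = 3.7/3 = 1.23333 m below the base (the top edge), so y_c = 3.5 + 1.23333 = 4.73333 m and h_c = 4.73333 × 0.544639 = 2.57796 m.
A = ½ × 0.75 × 3.7 = 1.3875 m².
Resultant F = γ·h_c·A = 9.81 × 2.57796 × 1.3875 = 35.0896 kN.
I_c = b·h³/36 = 0.75 × 3.7³/36 = 1.05527 m⁴.
Centre of pressure: y_p = y_c + I_c/(y_c·A) = 4.73333 + 1.05527/(4.73333 × 1.3875) = 4.73333 + 0.160681 = 4.89401 m along the plane.
The resultant acts 1.23333 + 0.160681 = 1.39401 m (along the plate) below the hinge at the top edge, so the moment about the hinge is M = F × 1.39401 = 35.0896 × 1.39401 = 48.9153 kN·m.

M ≈ 48.92 kN·m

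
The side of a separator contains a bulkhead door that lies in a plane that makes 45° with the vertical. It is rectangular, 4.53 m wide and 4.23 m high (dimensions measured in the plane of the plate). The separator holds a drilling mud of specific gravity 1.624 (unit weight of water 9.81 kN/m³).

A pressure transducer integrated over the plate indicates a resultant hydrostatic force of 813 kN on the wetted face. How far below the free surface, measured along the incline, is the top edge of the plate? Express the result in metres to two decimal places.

γ = 1.624 × 9.81 = 15.93144 kN/m³.
A = 4.53 × 4.23 = 19.1619 m².
From F = γ·h_c·A, the centroid depth is h_c = 813/(15.93144 × 19.1619) = 2.66316 m.
The plate makes 45° with the vertical, i.e. θ = 90° − 45° = 45° to the horizontal. Measuring y along the incline from the free-surface line, vertical depth h = y·sinθ with sinθ = 0.707107.
Along the incline, y_c = h_c/sinθ = 2.66316/0.707107 = 3.76628 m.
The centroid lies 4.23/2 = 2.115 m below the top edge, so the top edge sits at y_top = 3.76628 − 2.115 = 1.65128 m along the incline.

y_top ≈ 1.65 m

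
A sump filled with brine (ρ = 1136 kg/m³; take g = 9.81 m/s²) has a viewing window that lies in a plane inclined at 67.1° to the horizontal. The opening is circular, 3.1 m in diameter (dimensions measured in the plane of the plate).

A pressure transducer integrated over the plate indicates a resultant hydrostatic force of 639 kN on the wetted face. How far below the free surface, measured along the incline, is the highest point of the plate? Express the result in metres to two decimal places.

γ = ρg = 1136 × 9.81 / 1000 = 11.14416 kN/m³.
A = π(1.55)² = 7.54768 m².
From F = γ·h_c·A, the centroid depth is h_c = 639/(11.14416 × 7.54768) = 7.59696 m.
Let θ = 67.1° be the plate's angle to the horizontal; measure y along the incline from where the plane meets the free surface. Vertical depth h = y·sinθ with sinθ = 0.921185.
Along the incline, y_c = h_c/sinθ = 7.59696/0.921185 = 8.24694 m.
The centroid is at the centre, 1.55 m below the top of the plate, so the highest point sits at y_top = 8.24694 − 1.55 = 6.69694 m along the incline.

y_top ≈ 6.70 m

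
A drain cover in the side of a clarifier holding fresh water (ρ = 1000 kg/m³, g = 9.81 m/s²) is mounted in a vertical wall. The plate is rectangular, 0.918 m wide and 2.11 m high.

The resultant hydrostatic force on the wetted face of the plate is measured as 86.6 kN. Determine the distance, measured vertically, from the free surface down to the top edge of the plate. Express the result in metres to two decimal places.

d_top ≈ 3.50 m

γ = ρg = 1000 × 9.81 = 9810 N/m³ = 9.81 kN/m³.
A = 0.918 × 2.11 = 1.93698 m².
From F = γ·h_c·A, the centroid depth is h_c = 86.6/(9.81 × 1.93698) = 4.55747 m.
The centroid lies 2.11/2 = 1.055 m below the top edge, so the top edge sits at h_top = 4.55747 − 1.055 = 3.50247 m below the surface.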